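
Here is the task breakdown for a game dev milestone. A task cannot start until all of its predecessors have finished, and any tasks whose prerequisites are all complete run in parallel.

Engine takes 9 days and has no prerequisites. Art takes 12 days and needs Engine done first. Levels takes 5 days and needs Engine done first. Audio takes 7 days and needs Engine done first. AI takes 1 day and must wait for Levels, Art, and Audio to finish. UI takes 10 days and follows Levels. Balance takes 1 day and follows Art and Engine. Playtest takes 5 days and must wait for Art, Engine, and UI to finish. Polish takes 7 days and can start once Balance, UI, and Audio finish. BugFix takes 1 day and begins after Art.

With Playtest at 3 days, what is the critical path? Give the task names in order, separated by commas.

Critical path before the change: Engine→Levels→UI→Polish = 9+5+10+7 = 31 giving 31 days.
Playtest has 2 days of float (longest path through it is 29).
The critical path is still Engine→Levels→UI→Polish; finish is now 31 days.

Engine, Levels, UI, Polish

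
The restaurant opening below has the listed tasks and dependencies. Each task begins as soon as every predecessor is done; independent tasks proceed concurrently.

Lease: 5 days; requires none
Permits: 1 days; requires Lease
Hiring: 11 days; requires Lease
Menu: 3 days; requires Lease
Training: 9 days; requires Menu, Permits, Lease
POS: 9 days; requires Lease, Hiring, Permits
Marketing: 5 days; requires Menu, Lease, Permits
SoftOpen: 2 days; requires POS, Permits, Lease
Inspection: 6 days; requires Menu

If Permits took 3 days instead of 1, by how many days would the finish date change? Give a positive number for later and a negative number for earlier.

0

Baseline: Lease→Hiring→POS→SoftOpen = 5+11+9+2 = 27 → 27 days.
Permits is off the critical path — its longest chain is 17 days, giving 10 of slack.
That remains the longest chain; total 27 days.
Change in finish: 27 − 27 = +0 days.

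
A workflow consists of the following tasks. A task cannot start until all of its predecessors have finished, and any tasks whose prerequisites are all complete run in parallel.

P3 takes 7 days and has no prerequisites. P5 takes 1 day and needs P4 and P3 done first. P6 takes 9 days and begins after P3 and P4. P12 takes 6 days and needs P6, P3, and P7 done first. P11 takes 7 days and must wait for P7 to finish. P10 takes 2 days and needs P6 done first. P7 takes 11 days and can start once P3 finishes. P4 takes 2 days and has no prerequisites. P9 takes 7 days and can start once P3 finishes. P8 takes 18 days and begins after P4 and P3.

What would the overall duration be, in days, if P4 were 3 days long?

Actual critical path: P3→P7→P11 = 7+11+7 = 25 ⇒ 25 days.
P4 is off the critical path — its longest chain is 20 days, giving 5 of slack.
No other chain overtakes it, so the finish is 25 days.

25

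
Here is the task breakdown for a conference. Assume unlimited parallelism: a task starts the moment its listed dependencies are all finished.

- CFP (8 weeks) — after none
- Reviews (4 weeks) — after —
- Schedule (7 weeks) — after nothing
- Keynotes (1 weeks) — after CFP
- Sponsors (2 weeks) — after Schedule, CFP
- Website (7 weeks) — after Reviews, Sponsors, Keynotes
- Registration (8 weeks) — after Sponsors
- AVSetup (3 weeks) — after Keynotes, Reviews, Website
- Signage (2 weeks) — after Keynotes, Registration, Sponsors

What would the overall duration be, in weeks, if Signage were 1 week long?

20

As given, the longest chain is CFP→Sponsors→Registration→Signage = 8+2+8+2 = 20, so the finish is 20 weeks.
Signage is on the critical path; changing it to 1 makes that path 19 weeks.
New critical path: CFP→Sponsors→Website→AVSetup = 8+2+7+3 = 20 ⇒ 20 weeks.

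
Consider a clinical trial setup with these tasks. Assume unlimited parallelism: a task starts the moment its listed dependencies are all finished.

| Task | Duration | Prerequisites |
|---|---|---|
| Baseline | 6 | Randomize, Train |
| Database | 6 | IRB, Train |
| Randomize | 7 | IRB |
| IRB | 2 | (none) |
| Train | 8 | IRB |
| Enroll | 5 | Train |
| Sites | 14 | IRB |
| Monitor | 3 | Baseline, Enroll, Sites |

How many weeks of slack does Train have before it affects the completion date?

0

IRB→Sites→Monitor = 2+14+3 = 19 sets the makespan at 19 weeks.
The longest chain containing Train totals 19 weeks.
So Train can slip 10 − 10 = 0 weeks.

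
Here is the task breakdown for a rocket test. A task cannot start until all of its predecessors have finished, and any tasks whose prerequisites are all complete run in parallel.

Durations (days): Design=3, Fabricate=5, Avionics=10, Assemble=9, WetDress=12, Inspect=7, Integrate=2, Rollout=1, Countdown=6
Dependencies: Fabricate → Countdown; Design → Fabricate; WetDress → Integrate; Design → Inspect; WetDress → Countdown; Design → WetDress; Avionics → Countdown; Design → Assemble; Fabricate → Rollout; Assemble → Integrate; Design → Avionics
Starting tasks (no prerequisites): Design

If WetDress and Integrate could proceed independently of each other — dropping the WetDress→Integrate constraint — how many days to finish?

Original critical path: Design→WetDress→Countdown = 3+12+6 = 21 ⇒ 21 days.
Without WetDress→Integrate, Integrate's earliest start moves from 15 to 12.
After: Design→WetDress→Countdown = 3+12+6 = 21 → 21 days.

21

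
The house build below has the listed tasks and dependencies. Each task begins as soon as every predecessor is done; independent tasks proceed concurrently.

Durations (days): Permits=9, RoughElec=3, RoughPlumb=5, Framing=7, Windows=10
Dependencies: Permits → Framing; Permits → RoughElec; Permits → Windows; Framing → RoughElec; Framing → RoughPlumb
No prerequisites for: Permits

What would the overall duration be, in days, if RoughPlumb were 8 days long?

As given, the longest chain is Permits→Framing→RoughPlumb = 9+7+5 = 21, so the finish is 21 days.
RoughPlumb is on the critical path; changing it to 8 makes that path 24 days.
No other chain overtakes it, so the finish is 24 days.

24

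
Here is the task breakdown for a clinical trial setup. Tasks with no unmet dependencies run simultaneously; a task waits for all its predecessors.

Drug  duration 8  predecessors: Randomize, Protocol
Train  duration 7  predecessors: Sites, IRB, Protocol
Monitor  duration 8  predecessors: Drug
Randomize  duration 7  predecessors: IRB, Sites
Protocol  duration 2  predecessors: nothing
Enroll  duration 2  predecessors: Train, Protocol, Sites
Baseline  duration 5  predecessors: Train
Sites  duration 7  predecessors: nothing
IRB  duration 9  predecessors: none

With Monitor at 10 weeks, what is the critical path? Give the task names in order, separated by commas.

IRB, Randomize, Drug, Monitor

The binding path is IRB→Randomize→Drug→Monitor = 9+7+8+8 = 32; finish at 32 weeks.
Since Monitor is critical, the +2 change carries straight to that chain (now 34 weeks).
No other chain overtakes it, so the finish is 34 weeks.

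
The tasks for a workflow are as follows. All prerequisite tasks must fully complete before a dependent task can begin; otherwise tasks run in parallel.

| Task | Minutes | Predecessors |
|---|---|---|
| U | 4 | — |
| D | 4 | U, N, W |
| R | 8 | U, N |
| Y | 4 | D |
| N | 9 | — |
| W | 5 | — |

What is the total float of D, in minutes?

N→D→Y = 9+4+4 = 17 sets the makespan at 17 minutes.
The longest chain containing D totals 17 minutes.
So D can slip 13 − 13 = 0 minutes.

0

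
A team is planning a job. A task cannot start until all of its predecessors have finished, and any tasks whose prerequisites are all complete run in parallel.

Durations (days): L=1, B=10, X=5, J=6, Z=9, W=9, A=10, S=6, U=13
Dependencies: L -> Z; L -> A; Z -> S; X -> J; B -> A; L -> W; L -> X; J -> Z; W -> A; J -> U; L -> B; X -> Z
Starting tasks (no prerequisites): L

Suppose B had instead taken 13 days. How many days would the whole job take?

The binding path is L→X→J→Z→S = 1+5+6+9+6 = 27; finish at 27 days.
The longest path through B is only 21 days, so B has float 6.
No other chain overtakes it, so the finish is 27 days.

27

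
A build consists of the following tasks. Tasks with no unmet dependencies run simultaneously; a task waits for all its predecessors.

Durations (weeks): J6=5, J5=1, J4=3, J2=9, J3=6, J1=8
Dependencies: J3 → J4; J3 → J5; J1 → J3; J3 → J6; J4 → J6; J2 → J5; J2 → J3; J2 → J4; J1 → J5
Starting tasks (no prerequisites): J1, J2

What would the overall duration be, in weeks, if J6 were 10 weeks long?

28

Baseline: J2→J3→J4→J6 = 9+6+3+5 = 23 → 23 weeks.
J6 lies on that path, so at 10 weeks the path becomes 28 weeks.
That remains the longest chain; total 28 weeks.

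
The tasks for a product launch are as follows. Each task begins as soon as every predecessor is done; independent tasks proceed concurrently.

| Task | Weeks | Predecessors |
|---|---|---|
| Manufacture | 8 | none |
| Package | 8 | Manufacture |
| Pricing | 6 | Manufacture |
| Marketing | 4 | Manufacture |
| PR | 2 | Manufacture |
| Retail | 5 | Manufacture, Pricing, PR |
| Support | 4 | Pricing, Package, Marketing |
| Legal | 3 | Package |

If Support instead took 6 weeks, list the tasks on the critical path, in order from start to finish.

The binding path is Manufacture→Package→Support = 8+8+4 = 20; finish at 20 weeks.
Since Support is critical, the +2 change carries straight to that chain (now 22 weeks).
No other chain overtakes it, so the finish is 22 weeks.

Manufacture, Package, Support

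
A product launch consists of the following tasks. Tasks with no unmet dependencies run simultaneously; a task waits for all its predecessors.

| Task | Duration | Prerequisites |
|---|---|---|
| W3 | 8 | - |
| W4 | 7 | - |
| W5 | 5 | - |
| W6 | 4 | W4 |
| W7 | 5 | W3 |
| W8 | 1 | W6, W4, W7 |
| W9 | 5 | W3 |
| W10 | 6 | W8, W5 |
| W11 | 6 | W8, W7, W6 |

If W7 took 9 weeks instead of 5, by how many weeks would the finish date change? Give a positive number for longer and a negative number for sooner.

Actual critical path: W3→W7→W8→W10 = 8+5+1+6 = 20 ⇒ 20 weeks.
W7 is on the critical path; changing it to 9 makes that path 24 weeks.
The critical path is still W3→W7→W8→W10; finish is now 24 weeks.
Change in finish: 24 − 20 = +4 weeks.

4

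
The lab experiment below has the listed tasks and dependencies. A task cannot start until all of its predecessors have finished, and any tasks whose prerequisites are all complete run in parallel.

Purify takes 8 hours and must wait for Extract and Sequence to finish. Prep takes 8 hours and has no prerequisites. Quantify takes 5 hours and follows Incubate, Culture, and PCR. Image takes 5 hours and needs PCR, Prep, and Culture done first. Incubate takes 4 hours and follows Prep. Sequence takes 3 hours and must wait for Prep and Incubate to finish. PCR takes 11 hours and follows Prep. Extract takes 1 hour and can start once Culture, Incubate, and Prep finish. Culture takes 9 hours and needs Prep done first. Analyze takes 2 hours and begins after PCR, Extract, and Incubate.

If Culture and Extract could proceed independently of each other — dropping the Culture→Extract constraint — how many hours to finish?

24

Original critical path: Prep→Culture→Extract→Purify = 8+9+1+8 = 26 ⇒ 26 hours.
Without Culture→Extract, Extract's earliest start moves from 17 to 12.
The longest chain is now Prep→PCR→Image = 8+11+5 = 24, so the lab experiment takes 24 hours.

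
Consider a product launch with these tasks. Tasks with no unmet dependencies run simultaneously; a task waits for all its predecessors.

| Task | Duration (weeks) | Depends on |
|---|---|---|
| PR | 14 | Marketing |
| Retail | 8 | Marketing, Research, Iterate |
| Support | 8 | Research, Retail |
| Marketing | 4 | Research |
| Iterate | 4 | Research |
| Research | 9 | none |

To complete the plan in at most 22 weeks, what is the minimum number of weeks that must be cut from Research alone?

7

Current finish: 29 weeks; target: 22.
Research is on every critical path, so each week cut from Research cuts the finish by one (this holds down to a finish of 21).
Need 29 − 22 = 7 weeks off Research → Research becomes 2 weeks, finish becomes 22.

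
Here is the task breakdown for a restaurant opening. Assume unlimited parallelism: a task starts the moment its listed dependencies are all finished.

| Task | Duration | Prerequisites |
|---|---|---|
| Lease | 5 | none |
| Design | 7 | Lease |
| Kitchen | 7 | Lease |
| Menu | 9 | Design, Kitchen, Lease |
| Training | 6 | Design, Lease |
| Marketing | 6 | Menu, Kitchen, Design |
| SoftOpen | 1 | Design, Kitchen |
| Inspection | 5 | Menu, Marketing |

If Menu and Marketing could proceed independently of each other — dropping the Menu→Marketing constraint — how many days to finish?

Original critical path: Lease→Design→Menu→Marketing→Inspection = 5+7+9+6+5 = 32 ⇒ 32 days.
Without Menu→Marketing, Marketing's earliest start moves from 21 to 12.
The longest chain is now Lease→Design→Menu→Inspection = 5+7+9+5 = 26, so the schedule takes 26 days.

26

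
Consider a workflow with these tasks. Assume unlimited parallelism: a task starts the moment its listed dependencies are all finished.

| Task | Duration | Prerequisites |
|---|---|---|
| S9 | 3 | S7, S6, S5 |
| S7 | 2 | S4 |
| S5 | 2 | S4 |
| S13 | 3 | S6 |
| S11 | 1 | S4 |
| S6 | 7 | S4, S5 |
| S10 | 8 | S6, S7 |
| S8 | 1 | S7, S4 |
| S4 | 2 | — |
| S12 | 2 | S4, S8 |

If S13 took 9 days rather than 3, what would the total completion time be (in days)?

20

Baseline: S4→S5→S6→S10 = 2+2+7+8 = 19 → 19 days.
S13 is off the critical path — its longest chain is 14 days, giving 5 of slack.
Now S4→S5→S6→S13 = 2+2+7+9 = 20 is longest, so the finish becomes 20 days.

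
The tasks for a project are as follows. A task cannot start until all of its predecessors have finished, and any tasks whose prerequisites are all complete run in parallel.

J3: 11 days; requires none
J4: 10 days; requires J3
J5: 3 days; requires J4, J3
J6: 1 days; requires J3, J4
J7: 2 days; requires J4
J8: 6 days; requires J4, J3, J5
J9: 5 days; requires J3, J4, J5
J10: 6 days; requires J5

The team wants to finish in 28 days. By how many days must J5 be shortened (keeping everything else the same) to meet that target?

2

Current finish: 30 days; target: 28.
J5 is on every critical path, so each day cut from J5 cuts the finish by one (this holds down to a finish of 28).
Need 30 − 28 = 2 days off J5 → J5 becomes 1 day, finish becomes 28.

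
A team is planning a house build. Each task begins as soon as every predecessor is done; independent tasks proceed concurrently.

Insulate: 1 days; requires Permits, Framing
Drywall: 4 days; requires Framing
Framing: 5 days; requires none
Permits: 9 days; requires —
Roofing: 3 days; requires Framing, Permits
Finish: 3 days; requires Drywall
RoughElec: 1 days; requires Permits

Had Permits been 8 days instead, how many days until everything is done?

12

Actual critical path: Permits→Roofing = 9+3 = 12 ⇒ 12 days.
Permits lies on that path, so at 8 days the path becomes 11 days.
Now Framing→Drywall→Finish = 5+4+3 = 12 is longest, so the finish becomes 12 days.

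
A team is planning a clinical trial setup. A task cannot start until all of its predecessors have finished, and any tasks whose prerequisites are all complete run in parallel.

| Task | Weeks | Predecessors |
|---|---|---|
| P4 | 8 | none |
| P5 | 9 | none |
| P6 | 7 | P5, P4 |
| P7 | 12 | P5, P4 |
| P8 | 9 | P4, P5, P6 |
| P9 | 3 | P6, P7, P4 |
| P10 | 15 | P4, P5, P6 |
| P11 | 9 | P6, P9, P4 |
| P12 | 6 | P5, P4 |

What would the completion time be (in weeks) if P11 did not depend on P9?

31

Before: longest chain P5→P7→P9→P11 = 9+12+3+9 = 33, finish 33.
Without P9→P11, P11's earliest start moves from 24 to 16.
After: P5→P6→P10 = 9+7+15 = 31 → 31 weeks.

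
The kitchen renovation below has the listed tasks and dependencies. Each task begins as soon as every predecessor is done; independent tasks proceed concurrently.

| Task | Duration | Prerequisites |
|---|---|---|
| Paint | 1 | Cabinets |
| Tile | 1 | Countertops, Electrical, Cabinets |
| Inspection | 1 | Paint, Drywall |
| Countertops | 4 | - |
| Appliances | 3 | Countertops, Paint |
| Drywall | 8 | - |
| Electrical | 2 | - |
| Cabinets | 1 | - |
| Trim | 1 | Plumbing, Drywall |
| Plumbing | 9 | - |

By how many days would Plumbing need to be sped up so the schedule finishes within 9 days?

1

Current finish: 10 days; target: 9.
Plumbing is on every critical path, so each day cut from Plumbing cuts the finish by one (this holds down to a finish of 9).
Need 10 − 9 = 1 day off Plumbing → Plumbing becomes 8 days, finish becomes 9.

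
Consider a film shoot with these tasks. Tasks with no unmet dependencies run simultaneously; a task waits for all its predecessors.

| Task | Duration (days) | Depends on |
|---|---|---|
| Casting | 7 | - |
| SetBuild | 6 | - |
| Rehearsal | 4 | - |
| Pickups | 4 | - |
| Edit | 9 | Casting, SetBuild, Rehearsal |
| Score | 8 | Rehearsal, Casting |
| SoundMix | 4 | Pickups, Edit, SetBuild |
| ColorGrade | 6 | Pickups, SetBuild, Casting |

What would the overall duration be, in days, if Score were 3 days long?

20

The binding path is Casting→Edit→SoundMix = 7+9+4 = 20; finish at 20 days.
Score is off the critical path — its longest chain is 15 days, giving 5 of slack.
That remains the longest chain; total 20 days.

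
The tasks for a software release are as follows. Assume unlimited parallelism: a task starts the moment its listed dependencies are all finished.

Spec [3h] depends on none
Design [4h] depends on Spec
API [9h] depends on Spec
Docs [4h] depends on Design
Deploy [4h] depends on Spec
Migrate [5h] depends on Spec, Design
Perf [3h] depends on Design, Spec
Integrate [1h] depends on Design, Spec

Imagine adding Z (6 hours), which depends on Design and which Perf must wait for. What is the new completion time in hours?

Originally the plan takes 12 hours.
With Z inserted, Perf now waits for max(Design, Spec, Z).
New critical path: Spec→Design→Z→Perf = 3+4+6+3 = 16 ⇒ 16 hours.

16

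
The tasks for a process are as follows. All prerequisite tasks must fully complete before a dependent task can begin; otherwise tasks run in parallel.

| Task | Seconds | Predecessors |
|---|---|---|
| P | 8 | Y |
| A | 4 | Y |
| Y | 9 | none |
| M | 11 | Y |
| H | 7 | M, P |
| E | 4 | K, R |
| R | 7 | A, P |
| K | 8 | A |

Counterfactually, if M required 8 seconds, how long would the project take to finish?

The binding path is Y→P→R→E = 9+8+7+4 = 28; finish at 28 seconds.
The longest path through M is only 27 seconds, so M has float 1.
The critical path is still Y→P→R→E; finish is now 28 seconds.

28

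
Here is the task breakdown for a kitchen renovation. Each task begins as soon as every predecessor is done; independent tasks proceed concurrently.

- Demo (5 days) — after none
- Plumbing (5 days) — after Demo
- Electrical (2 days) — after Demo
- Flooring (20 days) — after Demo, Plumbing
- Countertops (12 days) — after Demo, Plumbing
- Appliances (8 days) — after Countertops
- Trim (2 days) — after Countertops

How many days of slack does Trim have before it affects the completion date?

Demo→Plumbing→Flooring = 5+5+20 = 30 sets the makespan at 30 days.
The longest chain containing Trim totals 24 days.
Slack of Trim = 28 − 22 = 6 days.

6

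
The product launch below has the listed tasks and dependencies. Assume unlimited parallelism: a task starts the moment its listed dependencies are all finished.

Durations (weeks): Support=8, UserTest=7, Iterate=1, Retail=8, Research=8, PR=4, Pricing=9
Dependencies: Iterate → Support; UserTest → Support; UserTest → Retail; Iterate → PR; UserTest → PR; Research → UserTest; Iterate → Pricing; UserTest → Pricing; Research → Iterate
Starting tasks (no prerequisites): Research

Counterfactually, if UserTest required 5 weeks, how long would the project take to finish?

22

As given, the longest chain is Research→UserTest→Pricing = 8+7+9 = 24, so the finish is 24 weeks.
UserTest lies on that path, so at 5 weeks the path becomes 22 weeks.
That remains the longest chain; total 22 weeks.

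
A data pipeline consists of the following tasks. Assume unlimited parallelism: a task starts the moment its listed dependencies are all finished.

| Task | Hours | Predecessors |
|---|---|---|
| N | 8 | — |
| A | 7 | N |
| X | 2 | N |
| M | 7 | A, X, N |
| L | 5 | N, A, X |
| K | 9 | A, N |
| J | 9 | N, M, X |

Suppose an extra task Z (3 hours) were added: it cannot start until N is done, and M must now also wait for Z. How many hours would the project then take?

31

Originally the project takes 31 hours.
With Z inserted, M now waits for max(A, X, N, Z).
New critical path: N→A→M→J = 8+7+7+9 = 31 ⇒ 31 hours.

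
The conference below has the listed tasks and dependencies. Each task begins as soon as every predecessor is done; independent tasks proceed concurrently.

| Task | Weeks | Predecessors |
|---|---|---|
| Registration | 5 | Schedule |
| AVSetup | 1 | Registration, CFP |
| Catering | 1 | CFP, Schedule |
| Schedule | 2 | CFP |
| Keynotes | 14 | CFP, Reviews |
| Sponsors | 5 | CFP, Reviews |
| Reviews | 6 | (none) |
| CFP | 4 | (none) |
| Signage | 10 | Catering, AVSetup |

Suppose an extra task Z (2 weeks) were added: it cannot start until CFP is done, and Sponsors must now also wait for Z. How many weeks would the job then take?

22

Originally the job takes 22 weeks.
With Z inserted, Sponsors now waits for max(CFP, Reviews, Z).
New critical path: CFP→Schedule→Registration→AVSetup→Signage = 4+2+5+1+10 = 22 ⇒ 22 weeks.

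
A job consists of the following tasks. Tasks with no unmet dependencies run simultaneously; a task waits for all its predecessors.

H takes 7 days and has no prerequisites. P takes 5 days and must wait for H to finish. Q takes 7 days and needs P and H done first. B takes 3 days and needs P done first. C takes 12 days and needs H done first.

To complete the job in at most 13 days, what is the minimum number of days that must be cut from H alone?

6

Current finish: 19 days; target: 13.
H is on every critical path, so each day cut from H cuts the finish by one (this holds down to a finish of 13).
Need 19 − 13 = 6 days off H → H becomes 1 day, finish becomes 13.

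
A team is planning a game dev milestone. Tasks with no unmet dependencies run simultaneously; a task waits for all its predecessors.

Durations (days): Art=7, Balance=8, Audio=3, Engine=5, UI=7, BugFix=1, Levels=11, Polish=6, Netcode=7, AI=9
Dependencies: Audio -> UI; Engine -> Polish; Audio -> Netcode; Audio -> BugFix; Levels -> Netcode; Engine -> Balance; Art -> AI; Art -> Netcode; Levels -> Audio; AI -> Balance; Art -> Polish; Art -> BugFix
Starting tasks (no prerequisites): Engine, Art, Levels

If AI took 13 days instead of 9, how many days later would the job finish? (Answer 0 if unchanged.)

4

The binding path is Art→AI→Balance = 7+9+8 = 24; finish at 24 days.
AI is on the critical path; changing it to 13 makes that path 28 days.
The critical path is still Art→AI→Balance; finish is now 28 days.
Change in finish: 28 − 24 = +4 days.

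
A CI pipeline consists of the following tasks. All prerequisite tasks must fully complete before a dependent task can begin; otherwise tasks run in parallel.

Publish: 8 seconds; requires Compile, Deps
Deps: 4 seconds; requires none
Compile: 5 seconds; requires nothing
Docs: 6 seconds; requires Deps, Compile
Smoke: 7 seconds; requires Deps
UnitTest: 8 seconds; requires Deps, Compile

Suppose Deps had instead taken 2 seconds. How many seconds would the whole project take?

As given, the longest chain is Compile→UnitTest = 5+8 = 13, so the finish is 13 seconds.
The longest path through Deps is only 12 seconds, so Deps has float 1.
No other chain overtakes it, so the finish is 13 seconds.

13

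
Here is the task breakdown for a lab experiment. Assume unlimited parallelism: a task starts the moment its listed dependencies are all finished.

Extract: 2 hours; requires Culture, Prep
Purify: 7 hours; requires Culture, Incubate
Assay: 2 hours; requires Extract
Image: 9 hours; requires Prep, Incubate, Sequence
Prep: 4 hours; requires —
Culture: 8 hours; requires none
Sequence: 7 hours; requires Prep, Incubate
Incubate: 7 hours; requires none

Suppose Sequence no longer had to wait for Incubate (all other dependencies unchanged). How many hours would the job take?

Original critical path: Incubate→Sequence→Image = 7+7+9 = 23 ⇒ 23 hours.
Without Incubate→Sequence, Sequence's earliest start moves from 7 to 4.
New critical path: Prep→Sequence→Image = 4+7+9 = 20 ⇒ 20 hours.

20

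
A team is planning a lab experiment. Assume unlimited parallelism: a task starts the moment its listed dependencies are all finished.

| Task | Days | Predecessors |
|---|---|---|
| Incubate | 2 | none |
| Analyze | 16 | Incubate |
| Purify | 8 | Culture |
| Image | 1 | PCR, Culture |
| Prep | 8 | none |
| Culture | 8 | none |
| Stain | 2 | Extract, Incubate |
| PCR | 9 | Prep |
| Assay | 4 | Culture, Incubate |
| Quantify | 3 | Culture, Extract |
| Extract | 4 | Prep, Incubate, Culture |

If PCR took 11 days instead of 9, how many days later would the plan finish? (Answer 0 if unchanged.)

As given, the longest chain is Prep→PCR→Image = 8+9+1 = 18, so the finish is 18 days.
PCR lies on that path, so at 11 days the path becomes 20 days.
No other chain overtakes it, so the finish is 20 days.
Change in finish: 20 − 18 = +2 days.

2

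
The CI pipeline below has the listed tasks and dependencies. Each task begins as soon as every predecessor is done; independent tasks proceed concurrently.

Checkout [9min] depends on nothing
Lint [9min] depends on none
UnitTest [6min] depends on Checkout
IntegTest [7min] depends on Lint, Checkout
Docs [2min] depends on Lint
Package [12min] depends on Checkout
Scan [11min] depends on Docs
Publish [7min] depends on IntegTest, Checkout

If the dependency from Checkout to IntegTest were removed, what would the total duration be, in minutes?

Before: longest chain Checkout→IntegTest→Publish = 9+7+7 = 23, finish 23.
Dropping Checkout→IntegTest doesn't change IntegTest's earliest start (9); another predecessor still binds.
New critical path: Lint→IntegTest→Publish = 9+7+7 = 23 ⇒ 23 minutes.

23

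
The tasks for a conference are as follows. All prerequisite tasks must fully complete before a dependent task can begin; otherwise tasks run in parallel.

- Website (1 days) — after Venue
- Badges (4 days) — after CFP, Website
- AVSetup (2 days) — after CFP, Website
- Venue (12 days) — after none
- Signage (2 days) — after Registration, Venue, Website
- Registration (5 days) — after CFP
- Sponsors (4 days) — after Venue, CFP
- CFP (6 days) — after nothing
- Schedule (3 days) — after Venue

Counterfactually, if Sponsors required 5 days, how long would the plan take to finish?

Actual critical path: Venue→Website→Badges = 12+1+4 = 17 ⇒ 17 days.
The longest path through Sponsors is only 16 days, so Sponsors has float 1.
The binding chain switches to Venue→Sponsors = 12+5 = 17; finish 17 days.

17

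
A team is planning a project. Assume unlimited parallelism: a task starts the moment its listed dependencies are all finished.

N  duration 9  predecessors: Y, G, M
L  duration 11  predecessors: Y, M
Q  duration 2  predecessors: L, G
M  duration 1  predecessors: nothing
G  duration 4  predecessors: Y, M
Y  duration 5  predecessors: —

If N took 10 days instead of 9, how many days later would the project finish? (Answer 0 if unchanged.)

1

Actual critical path: Y→G→N = 5+4+9 = 18 ⇒ 18 days.
N lies on that path, so at 10 days the path becomes 19 days.
The critical path is still Y→G→N; finish is now 19 days.
Change in finish: 19 − 18 = +1 days.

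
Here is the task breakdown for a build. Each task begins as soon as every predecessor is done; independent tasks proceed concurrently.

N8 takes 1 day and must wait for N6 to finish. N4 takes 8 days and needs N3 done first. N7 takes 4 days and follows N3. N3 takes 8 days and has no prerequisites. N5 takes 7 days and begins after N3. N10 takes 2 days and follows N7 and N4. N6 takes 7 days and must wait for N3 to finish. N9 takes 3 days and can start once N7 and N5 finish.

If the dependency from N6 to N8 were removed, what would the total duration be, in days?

18

Original critical path: N3→N4→N10 = 8+8+2 = 18 ⇒ 18 days.
Without N6→N8, N8's earliest start moves from 15 to 0.
New critical path: N3→N4→N10 = 8+8+2 = 18 ⇒ 18 days.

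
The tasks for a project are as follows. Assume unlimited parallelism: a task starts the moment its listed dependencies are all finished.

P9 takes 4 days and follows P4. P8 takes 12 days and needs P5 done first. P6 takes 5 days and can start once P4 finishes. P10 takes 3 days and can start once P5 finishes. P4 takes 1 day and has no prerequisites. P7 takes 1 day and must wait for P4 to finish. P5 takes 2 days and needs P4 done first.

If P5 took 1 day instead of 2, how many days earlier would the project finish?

Critical path before the change: P4→P5→P8 = 1+2+12 = 15 giving 15 days.
Since P5 is critical, the -1 change carries straight to that chain (now 14 days).
No other chain overtakes it, so the finish is 14 days.
Change in finish: 14 − 15 = -1 days.

1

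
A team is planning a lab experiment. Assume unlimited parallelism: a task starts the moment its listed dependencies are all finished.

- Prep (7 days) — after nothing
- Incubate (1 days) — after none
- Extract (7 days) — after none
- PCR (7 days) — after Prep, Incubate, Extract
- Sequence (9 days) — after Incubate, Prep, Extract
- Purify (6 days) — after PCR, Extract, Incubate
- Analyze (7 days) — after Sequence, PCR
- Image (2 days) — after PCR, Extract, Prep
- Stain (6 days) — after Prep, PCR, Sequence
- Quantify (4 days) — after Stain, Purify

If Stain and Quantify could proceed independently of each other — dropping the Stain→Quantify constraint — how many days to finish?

24

With the dependency in place, Prep→Sequence→Stain→Quantify = 7+9+6+4 = 26 sets the finish at 26 days.
Without Stain→Quantify, Quantify's earliest start moves from 22 to 20.
The longest chain is now Prep→PCR→Purify→Quantify = 7+7+6+4 = 24, so the lab experiment takes 24 days.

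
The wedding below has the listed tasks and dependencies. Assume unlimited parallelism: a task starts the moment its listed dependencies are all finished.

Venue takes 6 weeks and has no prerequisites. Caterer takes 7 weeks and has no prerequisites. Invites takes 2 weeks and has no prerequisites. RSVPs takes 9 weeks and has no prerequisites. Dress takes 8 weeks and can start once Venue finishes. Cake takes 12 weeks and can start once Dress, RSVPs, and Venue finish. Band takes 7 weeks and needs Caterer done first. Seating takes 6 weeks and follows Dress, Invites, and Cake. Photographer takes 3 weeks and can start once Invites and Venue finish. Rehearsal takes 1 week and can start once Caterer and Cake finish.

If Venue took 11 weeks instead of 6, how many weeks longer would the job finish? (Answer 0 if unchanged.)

5

Actual critical path: Venue→Dress→Cake→Seating = 6+8+12+6 = 32 ⇒ 32 weeks.
Since Venue is critical, the +5 change carries straight to that chain (now 37 weeks).
The critical path is still Venue→Dress→Cake→Seating; finish is now 37 weeks.
Change in finish: 37 − 32 = +5 weeks.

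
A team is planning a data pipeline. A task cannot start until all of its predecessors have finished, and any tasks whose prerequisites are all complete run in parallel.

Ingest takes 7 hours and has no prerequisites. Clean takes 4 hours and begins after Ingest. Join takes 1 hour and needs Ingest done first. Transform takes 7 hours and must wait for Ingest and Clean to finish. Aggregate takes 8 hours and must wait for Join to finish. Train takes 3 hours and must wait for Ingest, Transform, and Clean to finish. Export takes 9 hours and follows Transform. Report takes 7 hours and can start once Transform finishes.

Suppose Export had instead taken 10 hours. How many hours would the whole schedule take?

28

Critical path before the change: Ingest→Clean→Transform→Export = 7+4+7+9 = 27 giving 27 hours.
Export is on the critical path; changing it to 10 makes that path 28 hours.
The critical path is still Ingest→Clean→Transform→Export; finish is now 28 hours.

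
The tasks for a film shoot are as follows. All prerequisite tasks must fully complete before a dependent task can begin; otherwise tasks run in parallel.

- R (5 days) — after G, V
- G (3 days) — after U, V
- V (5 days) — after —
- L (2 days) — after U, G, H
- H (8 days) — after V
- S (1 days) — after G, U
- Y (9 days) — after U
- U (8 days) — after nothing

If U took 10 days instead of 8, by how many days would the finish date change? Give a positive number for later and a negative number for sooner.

The binding path is U→Y = 8+9 = 17; finish at 17 days.
U lies on that path, so at 10 days the path becomes 19 days.
No other chain overtakes it, so the finish is 19 days.
Change in finish: 19 − 17 = +2 days.

2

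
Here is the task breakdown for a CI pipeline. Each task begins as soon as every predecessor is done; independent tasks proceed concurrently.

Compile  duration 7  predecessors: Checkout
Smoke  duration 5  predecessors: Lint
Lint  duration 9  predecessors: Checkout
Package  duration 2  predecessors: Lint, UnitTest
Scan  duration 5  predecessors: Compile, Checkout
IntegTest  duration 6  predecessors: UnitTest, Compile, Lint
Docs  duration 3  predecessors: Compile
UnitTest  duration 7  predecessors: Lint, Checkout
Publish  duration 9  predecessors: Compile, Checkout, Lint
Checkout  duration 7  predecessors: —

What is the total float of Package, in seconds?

4

Critical path: Checkout→Lint→UnitTest→IntegTest = 7+9+7+6 = 29, so the finish is 29 seconds.
The longest chain containing Package totals 25 seconds.
So Package can slip 29 − 25 = 4 seconds.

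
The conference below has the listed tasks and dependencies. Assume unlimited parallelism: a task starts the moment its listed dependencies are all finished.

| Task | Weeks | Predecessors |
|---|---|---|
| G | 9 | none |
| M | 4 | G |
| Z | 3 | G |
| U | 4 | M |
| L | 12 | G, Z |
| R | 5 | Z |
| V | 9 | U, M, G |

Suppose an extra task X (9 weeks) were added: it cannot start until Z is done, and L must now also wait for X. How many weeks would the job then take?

Originally the job takes 26 weeks.
With X inserted, L now waits for max(G, Z, X).
New critical path: G→Z→X→L = 9+3+9+12 = 33 ⇒ 33 weeks.

33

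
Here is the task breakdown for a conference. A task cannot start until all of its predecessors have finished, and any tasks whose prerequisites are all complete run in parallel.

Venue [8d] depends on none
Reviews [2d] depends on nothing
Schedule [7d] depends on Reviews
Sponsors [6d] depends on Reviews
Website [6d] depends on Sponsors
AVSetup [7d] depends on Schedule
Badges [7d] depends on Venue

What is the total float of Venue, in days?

1

The longest chain is Reviews→Schedule→AVSetup = 2+7+7 = 16; overall finish 16 days.
Longest path through Venue: 15 days (earliest finish 8, latest finish 9).
Slack of Venue = 1 − 0 = 1 day.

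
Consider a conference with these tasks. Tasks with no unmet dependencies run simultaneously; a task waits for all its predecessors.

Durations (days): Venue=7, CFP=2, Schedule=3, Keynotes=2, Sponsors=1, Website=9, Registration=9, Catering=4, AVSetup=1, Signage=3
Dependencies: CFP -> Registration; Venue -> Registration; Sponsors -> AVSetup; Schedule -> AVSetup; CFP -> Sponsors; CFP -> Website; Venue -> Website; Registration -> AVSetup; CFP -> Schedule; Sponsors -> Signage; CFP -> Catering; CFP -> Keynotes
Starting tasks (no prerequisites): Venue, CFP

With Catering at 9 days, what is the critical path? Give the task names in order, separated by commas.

Venue, Registration, AVSetup

Actual critical path: Venue→Registration→AVSetup = 7+9+1 = 17 ⇒ 17 days.
Catering is off the critical path — its longest chain is 6 days, giving 11 of slack.
The critical path is still Venue→Registration→AVSetup; finish is now 17 days.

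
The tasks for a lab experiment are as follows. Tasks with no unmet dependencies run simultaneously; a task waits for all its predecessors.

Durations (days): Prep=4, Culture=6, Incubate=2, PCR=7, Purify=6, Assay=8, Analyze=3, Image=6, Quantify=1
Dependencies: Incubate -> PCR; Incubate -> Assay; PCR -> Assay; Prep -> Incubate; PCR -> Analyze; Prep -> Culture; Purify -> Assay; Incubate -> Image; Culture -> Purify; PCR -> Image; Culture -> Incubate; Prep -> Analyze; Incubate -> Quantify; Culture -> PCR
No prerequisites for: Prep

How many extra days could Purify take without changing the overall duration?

3

The longest chain is Prep→Culture→Incubate→PCR→Assay = 4+6+2+7+8 = 27; overall finish 27 days.
Longest path through Purify: 24 days (earliest finish 16, latest finish 19).
So Purify can slip 19 − 16 = 3 days.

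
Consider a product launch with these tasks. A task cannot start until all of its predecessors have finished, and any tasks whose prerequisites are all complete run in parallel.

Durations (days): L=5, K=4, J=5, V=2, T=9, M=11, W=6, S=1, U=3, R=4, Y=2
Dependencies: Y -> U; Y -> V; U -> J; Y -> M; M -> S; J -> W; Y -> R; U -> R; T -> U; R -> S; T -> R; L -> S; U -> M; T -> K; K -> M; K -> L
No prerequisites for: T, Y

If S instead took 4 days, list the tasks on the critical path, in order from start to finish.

Baseline: T→K→M→S = 9+4+11+1 = 25 → 25 days.
S lies on that path, so at 4 days the path becomes 28 days.
No other chain overtakes it, so the finish is 28 days.

T, K, M, S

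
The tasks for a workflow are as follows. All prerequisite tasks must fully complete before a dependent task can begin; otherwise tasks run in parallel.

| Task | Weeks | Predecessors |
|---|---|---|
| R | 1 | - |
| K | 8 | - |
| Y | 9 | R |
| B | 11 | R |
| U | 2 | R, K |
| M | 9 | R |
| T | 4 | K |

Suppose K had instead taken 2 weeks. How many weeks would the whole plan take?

The binding path is K→T = 8+4 = 12; finish at 12 weeks.
K lies on that path, so at 2 weeks the path becomes 6 weeks.
Now R→B = 1+11 = 12 is longest, so the finish becomes 12 weeks.

12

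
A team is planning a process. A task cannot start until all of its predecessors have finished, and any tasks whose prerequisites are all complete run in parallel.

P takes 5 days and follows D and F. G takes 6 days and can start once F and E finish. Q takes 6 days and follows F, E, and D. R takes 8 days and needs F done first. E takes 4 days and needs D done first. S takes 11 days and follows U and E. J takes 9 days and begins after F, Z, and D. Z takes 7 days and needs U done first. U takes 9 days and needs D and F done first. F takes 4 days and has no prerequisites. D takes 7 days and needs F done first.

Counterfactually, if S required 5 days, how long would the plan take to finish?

Baseline: F→D→U→Z→J = 4+7+9+7+9 = 36 → 36 days.
S has 5 days of float (longest path through it is 31).
That remains the longest chain; total 36 days.

36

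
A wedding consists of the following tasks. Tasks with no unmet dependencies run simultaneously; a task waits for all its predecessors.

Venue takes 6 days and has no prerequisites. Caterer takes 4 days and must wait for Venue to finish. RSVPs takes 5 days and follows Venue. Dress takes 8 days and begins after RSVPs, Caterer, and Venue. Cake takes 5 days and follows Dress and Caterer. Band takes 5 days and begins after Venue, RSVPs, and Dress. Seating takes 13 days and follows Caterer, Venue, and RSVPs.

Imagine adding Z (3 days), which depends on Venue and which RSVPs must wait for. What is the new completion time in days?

27

Originally the project takes 24 days.
With Z inserted, RSVPs now waits for max(Venue, Z).
New critical path: Venue→Z→RSVPs→Dress→Cake = 6+3+5+8+5 = 27 ⇒ 27 days.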